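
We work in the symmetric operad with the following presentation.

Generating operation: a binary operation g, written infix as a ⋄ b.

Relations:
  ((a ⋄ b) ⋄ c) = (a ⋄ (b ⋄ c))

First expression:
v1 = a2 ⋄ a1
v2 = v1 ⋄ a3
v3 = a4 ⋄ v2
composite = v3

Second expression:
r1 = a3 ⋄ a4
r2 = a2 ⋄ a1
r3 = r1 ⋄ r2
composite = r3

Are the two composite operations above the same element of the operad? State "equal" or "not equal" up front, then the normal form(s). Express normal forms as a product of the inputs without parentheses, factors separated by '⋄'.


not equal; the first gives a4 ⋄ a2 ⋄ a1 ⋄ a3 and the second a3 ⋄ a4 ⋄ a2 ⋄ a1

Normal form of the first expression: a4 ⋄ a2 ⋄ a1 ⋄ a3
Normal form of the second expression: a3 ⋄ a4 ⋄ a2 ⋄ a1
They disagree, so not equal.


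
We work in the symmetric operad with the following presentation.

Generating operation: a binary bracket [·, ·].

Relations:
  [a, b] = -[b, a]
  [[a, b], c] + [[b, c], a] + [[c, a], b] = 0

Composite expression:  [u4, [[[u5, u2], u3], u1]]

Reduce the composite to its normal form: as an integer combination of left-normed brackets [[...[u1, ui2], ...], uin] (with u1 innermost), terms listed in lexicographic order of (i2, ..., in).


Expand each bracket as ab - ba; the u1-initial words give the coefficients.
Composite bracket: [u4, [[[u5, u2], u3], u1]]
Each bracket splits as ab - ba, giving 16 signed words (2^4 = 16).
Collect the words opening with u1:
  the word u1u2u5u3u4 carries sign -1 and contributes -[[[[u1, u2], u5], u3], u4]
  the word u1u3u2u5u4 carries sign +1 and contributes +[[[[u1, u3], u2], u5], u4]
  the word u1u3u5u2u4 carries sign -1 and contributes -[[[[u1, u3], u5], u2], u4]
  the word u1u5u2u3u4 carries sign +1 and contributes +[[[[u1, u5], u2], u3], u4]

-[[[[u1, u2], u5], u3], u4] + [[[[u1, u3], u2], u5], u4] - [[[[u1, u3], u5], u2], u4] + [[[[u1, u5], u2], u3], u4]


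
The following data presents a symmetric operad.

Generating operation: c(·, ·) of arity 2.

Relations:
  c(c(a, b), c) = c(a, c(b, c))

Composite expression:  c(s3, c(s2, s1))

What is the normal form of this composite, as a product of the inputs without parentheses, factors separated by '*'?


s3 * s2 * s1

All parenthesizations of c agree; list the s-inputs left to right.
c(s2, s1) flattens to s2 * s1
c(s3, c(s2, s1)) flattens to s3 * s2 * s1


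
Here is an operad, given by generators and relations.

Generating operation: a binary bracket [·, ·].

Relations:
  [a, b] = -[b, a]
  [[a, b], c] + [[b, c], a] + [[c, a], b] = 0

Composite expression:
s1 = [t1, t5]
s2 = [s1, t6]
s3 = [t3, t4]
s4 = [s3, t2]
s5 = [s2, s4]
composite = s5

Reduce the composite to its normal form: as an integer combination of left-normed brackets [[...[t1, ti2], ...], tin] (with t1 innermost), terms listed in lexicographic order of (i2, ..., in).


Skip Jacobi rewriting: expand, keep t1-initial words, read off terms.
Composite bracket: [[[t1, t5], t6], [[t3, t4], t2]]
The bracket unfolds into 32 signed words via [a, b] = ab - ba (2^5 = 32).
Words beginning with t1 determine it all:
  t1t5t6t2t3t4 (sign -1) contributes -[[[[[t1, t5], t6], t2], t3], t4]
  t1t5t6t2t4t3 (sign +1) contributes +[[[[[t1, t5], t6], t2], t4], t3]
  t1t5t6t3t4t2 (sign +1) contributes +[[[[[t1, t5], t6], t3], t4], t2]
  t1t5t6t4t3t2 (sign -1) contributes -[[[[[t1, t5], t6], t4], t3], t2]

-[[[[[t1, t5], t6], t2], t3], t4] + [[[[[t1, t5], t6], t2], t4], t3] + [[[[[t1, t5], t6], t3], t4], t2] - [[[[[t1, t5], t6], t4], t3], t2]


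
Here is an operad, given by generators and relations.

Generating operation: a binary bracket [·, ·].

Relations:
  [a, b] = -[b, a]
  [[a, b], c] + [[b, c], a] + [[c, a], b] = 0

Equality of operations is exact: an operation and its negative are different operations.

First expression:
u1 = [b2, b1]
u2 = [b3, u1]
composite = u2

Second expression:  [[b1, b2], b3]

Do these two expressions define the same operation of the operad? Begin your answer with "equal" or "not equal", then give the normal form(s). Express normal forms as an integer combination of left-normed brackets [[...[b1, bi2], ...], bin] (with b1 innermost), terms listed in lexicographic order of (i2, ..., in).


equal — both sides give [[b1, b2], b3]

Reducing the first expression gives [[b1, b2], b3]
Reducing the second expression gives [[b1, b2], b3]
The forms coincide; equal.


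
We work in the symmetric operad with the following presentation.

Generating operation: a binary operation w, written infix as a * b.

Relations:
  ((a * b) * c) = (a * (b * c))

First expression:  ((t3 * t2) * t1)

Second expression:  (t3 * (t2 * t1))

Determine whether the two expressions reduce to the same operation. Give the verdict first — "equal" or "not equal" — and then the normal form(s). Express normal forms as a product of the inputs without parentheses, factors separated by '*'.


The first expression reduces to t3 * t2 * t1
The second expression reduces to t3 * t2 * t1
Both agree, so they are equal.

equal; both compose to t3 * t2 * t1


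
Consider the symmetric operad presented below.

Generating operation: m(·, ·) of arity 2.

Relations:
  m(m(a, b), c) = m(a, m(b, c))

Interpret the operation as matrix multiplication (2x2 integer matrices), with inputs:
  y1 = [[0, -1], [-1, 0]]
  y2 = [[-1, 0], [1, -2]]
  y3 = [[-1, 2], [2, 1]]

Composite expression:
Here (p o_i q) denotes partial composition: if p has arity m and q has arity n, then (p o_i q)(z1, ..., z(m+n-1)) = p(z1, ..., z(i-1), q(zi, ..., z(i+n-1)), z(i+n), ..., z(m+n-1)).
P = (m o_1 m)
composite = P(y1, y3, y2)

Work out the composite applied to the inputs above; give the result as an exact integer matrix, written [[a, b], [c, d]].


[[1, 2], [-3, 4]]

m(y1, y3) = [[-2, -1], [1, -2]]
m(m(y1, y3), y2) = [[1, 2], [-3, 4]]


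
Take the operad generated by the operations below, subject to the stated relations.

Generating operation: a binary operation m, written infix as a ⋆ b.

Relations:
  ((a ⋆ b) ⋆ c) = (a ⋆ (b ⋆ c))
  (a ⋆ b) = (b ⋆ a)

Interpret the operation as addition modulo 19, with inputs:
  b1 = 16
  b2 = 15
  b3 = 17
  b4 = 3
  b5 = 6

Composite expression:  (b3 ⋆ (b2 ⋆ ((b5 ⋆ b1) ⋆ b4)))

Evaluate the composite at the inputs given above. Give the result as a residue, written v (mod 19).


0 (mod 19)

(b5 ⋆ b1) = 3
((b5 ⋆ b1) ⋆ b4) = 6
(b2 ⋆ ((b5 ⋆ b1) ⋆ b4)) = 2
(b3 ⋆ (b2 ⋆ ((b5 ⋆ b1) ⋆ b4))) = 0


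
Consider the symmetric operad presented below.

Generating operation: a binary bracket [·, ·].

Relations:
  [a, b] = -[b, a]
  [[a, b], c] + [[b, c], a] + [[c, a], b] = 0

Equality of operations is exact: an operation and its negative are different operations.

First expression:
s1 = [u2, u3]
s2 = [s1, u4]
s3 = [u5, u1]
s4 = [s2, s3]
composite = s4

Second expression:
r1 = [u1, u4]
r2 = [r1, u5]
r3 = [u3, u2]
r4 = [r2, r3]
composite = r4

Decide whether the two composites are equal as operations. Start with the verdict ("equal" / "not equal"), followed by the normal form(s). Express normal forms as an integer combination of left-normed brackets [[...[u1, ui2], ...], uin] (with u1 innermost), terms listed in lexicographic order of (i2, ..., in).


not equal: they reduce to [[[[u1, u5], u2], u3], u4] - [[[[u1, u5], u3], u2], u4] - [[[[u1, u5], u4], u2], u3] + [[[[u1, u5], u4], u3], u2] and -[[[[u1, u4], u5], u2], u3] + [[[[u1, u4], u5], u3], u2]

The first expression reduces to [[[[u1, u5], u2], u3], u4] - [[[[u1, u5], u3], u2], u4] - [[[[u1, u5], u4], u2], u3] + [[[[u1, u5], u4], u3], u2]
The second expression reduces to -[[[[u1, u4], u5], u2], u3] + [[[[u1, u4], u5], u3], u2]
They disagree, so not equal.


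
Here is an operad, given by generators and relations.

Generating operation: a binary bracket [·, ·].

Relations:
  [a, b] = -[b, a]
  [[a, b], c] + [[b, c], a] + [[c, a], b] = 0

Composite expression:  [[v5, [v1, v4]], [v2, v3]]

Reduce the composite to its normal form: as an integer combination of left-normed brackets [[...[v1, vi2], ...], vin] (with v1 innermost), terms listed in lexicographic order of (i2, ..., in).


-[[[[v1, v4], v5], v2], v3] + [[[[v1, v4], v5], v3], v2]

Antisymmetry and Jacobi reduce to v1-anchored left-normed brackets.
Composite bracket: [[v5, [v1, v4]], [v2, v3]]
Under [a, b] = ab - ba we get 16 signed associative words (2^4 = 16).
Only words starting with v1 matter:
  v1v4v5v2v3 appears with sign -1, giving the term -[[[[v1, v4], v5], v2], v3]
  v1v4v5v3v2 appears with sign +1, giving the term +[[[[v1, v4], v5], v3], v2]


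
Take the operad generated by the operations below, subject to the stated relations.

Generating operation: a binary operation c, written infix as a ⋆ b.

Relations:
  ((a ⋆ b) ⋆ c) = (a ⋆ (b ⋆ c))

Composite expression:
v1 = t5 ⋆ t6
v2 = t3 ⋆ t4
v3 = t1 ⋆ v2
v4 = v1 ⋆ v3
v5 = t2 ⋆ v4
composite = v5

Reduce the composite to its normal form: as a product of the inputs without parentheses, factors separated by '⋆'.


t2 ⋆ t5 ⋆ t6 ⋆ t1 ⋆ t3 ⋆ t4


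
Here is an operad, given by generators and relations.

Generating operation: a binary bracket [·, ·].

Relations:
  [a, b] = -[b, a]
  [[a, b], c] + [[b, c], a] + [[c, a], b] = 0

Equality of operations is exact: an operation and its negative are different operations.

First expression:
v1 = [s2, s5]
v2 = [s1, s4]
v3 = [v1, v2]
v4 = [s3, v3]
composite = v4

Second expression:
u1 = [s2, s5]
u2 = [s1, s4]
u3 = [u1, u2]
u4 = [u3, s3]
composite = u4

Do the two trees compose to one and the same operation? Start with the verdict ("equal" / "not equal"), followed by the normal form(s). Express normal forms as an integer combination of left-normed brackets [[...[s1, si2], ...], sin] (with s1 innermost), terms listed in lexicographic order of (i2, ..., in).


The first composite normalizes to [[[[s1, s4], s2], s5], s3] - [[[[s1, s4], s5], s2], s3]
The second composite normalizes to -[[[[s1, s4], s2], s5], s3] + [[[[s1, s4], s5], s2], s3]
Different reductions; not equal.

not equal; the first gives [[[[s1, s4], s2], s5], s3] - [[[[s1, s4], s5], s2], s3] and the second -[[[[s1, s4], s2], s5], s3] + [[[[s1, s4], s5], s2], s3]


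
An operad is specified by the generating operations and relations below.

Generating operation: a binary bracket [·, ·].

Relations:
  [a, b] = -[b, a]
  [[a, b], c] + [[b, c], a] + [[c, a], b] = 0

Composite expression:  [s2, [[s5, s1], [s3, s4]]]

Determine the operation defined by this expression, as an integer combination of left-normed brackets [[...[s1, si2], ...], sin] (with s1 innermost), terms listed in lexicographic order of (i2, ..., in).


[[[[s1, s5], s3], s4], s2] - [[[[s1, s5], s4], s3], s2]

Antisymmetry and Jacobi reduce to s1-anchored left-normed brackets.
Composite bracket: [s2, [[s5, s1], [s3, s4]]]
Expanding via [a, b] = ab - ba: 16 signed words (2^4 = 16).
The s1-initial words carry the normal form:
  sign of s1s5s3s4s2 is +1, so it contributes +[[[[s1, s5], s3], s4], s2]
  sign of s1s5s4s3s2 is -1, so it contributes -[[[[s1, s5], s4], s3], s2]


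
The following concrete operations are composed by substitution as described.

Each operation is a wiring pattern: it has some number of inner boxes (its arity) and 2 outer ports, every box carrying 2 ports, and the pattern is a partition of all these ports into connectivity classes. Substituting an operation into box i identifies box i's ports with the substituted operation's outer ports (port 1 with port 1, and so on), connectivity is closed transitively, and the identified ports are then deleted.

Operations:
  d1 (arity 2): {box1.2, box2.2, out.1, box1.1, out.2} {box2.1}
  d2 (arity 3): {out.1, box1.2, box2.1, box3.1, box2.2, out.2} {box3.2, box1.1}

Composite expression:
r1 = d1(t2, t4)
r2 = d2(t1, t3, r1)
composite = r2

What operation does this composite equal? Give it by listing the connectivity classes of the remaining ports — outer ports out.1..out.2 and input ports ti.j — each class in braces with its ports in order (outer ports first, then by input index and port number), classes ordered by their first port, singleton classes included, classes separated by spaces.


{out.1, out.2, t1.1, t1.2, t2.1, t2.2, t3.1, t3.2, t4.2} {t4.1}

Two ports join when wires chain via d2-identified ports.
the subtree at d1 composes to {out.1, out.2, t2.1, t2.2, t4.2} {t4.1} on (t2, t4); out.j = own outer ports
the subtree at d2 composes to {out.1, out.2, t1.1, t1.2, t2.1, t2.2, t3.1, t3.2, t4.2} {t4.1} on (t1, t3, t2, t4); out.j = own outer ports


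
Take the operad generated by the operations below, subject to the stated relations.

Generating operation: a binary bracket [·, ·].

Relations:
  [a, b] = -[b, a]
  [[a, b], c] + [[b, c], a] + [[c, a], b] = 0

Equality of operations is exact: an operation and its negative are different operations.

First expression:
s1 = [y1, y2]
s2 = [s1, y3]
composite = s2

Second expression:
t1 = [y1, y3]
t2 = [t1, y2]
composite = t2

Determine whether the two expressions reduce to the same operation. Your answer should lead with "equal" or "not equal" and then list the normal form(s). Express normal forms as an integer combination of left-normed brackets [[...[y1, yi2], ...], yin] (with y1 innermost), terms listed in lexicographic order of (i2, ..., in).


not equal — first [[y1, y2], y3], second [[y1, y3], y2]

The first expression reduces to [[y1, y2], y3]
The second expression reduces to [[y1, y3], y2]
Distinct normal forms: not equal.


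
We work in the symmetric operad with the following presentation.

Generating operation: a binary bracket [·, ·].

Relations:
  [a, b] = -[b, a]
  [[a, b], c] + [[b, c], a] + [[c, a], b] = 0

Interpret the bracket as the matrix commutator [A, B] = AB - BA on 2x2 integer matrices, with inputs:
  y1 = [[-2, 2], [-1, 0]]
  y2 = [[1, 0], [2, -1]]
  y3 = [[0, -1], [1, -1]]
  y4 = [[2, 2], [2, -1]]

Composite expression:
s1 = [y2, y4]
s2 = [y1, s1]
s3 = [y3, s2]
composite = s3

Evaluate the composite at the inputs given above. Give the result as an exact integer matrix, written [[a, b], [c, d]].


[y2, y4] = [[-4, 4], [2, 4]]
[y1, [y2, y4]] = [[8, 8], [12, -8]]
[y3, [y1, [y2, y4]]] = [[-20, 24], [4, 20]]

[[-20, 24], [4, 20]]


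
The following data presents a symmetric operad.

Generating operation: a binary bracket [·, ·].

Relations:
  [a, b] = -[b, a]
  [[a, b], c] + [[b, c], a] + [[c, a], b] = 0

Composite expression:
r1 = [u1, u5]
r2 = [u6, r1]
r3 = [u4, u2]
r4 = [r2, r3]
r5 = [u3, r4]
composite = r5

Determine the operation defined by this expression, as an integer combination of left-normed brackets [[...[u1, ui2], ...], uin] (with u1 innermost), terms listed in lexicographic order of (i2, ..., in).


-[[[[[u1, u5], u6], u2], u4], u3] + [[[[[u1, u5], u6], u4], u2], u3]

Antisymmetry and Jacobi reduce to u1-anchored left-normed brackets.
Composite bracket: [u3, [[u6, [u1, u5]], [u4, u2]]]
Each bracket splits as ab - ba, giving 32 signed words (2^5 = 32).
Only words starting with u1 matter:
  u1u5u6u2u4u3 appears with sign -1, giving the term -[[[[[u1, u5], u6], u2], u4], u3]
  u1u5u6u4u2u3 appears with sign +1, giving the term +[[[[[u1, u5], u6], u4], u2], u3]


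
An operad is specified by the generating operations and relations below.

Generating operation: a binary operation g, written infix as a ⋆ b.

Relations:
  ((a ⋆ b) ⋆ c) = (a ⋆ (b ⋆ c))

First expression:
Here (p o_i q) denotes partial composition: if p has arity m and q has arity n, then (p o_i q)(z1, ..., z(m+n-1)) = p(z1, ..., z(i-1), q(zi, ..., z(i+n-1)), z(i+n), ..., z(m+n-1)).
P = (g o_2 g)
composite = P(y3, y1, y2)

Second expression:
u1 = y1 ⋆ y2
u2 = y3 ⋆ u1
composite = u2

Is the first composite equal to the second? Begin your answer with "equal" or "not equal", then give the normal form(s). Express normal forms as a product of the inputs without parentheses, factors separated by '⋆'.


equal; both compose to y3 ⋆ y1 ⋆ y2


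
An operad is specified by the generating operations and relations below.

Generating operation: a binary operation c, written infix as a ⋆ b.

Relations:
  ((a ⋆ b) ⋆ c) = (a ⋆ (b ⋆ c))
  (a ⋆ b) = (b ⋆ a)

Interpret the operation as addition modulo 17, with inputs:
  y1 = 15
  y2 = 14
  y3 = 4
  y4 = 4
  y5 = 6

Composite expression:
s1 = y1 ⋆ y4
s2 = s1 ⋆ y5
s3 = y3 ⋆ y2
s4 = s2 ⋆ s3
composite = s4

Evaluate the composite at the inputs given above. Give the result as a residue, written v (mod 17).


(y1 ⋆ y4) = 2
((y1 ⋆ y4) ⋆ y5) = 8
(y3 ⋆ y2) = 1
(((y1 ⋆ y4) ⋆ y5) ⋆ (y3 ⋆ y2)) = 9

9 (mod 17)


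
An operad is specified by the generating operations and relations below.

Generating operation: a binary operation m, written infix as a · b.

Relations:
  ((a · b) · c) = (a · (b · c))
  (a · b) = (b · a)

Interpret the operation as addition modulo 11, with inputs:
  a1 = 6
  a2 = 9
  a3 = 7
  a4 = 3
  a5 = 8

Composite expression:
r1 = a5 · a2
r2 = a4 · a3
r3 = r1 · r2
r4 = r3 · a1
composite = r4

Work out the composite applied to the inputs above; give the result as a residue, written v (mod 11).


0 (mod 11)

(a5 · a2) = 6
(a4 · a3) = 10
((a5 · a2) · (a4 · a3)) = 5
(((a5 · a2) · (a4 · a3)) · a1) = 0


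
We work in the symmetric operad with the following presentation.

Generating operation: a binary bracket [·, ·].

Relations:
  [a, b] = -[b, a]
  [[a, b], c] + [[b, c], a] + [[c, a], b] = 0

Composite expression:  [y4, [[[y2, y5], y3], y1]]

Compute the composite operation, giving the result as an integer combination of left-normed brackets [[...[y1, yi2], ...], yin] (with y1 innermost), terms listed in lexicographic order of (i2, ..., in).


[[[[y1, y2], y5], y3], y4] - [[[[y1, y3], y2], y5], y4] + [[[[y1, y3], y5], y2], y4] - [[[[y1, y5], y2], y3], y4]

Antisymmetry and Jacobi reduce to y1-anchored left-normed brackets.
Composite bracket: [y4, [[[y2, y5], y3], y1]]
Each bracket splits as ab - ba, giving 16 signed words (2^4 = 16).
Keep just the words that open with y1:
  y1y2y5y3y4 (sign +1) contributes +[[[[y1, y2], y5], y3], y4]
  y1y3y2y5y4 (sign -1) contributes -[[[[y1, y3], y2], y5], y4]
  y1y3y5y2y4 (sign +1) contributes +[[[[y1, y3], y5], y2], y4]
  y1y5y2y3y4 (sign -1) contributes -[[[[y1, y5], y2], y3], y4]


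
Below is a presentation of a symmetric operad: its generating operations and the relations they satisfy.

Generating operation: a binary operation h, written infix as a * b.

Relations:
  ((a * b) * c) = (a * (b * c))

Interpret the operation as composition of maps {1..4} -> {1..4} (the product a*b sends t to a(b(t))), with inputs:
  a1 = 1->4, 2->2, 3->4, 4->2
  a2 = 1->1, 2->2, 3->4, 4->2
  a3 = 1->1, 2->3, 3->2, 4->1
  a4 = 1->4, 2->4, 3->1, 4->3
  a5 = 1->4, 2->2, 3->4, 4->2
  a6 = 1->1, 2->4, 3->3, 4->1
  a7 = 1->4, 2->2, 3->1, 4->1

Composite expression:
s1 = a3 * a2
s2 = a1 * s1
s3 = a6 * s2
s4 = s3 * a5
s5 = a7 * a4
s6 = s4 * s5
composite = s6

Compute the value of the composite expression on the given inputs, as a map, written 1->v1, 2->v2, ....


1->1, 2->1, 3->1, 4->1

(a3 * a2) = 1->1, 2->3, 3->1, 4->3
(a1 * (a3 * a2)) = 1->4, 2->4, 3->4, 4->4
(a6 * (a1 * (a3 * a2))) = 1->1, 2->1, 3->1, 4->1
((a6 * (a1 * (a3 * a2))) * a5) = 1->1, 2->1, 3->1, 4->1
(a7 * a4) = 1->1, 2->1, 3->4, 4->1
(((a6 * (a1 * (a3 * a2))) * a5) * (a7 * a4)) = 1->1, 2->1, 3->1, 4->1


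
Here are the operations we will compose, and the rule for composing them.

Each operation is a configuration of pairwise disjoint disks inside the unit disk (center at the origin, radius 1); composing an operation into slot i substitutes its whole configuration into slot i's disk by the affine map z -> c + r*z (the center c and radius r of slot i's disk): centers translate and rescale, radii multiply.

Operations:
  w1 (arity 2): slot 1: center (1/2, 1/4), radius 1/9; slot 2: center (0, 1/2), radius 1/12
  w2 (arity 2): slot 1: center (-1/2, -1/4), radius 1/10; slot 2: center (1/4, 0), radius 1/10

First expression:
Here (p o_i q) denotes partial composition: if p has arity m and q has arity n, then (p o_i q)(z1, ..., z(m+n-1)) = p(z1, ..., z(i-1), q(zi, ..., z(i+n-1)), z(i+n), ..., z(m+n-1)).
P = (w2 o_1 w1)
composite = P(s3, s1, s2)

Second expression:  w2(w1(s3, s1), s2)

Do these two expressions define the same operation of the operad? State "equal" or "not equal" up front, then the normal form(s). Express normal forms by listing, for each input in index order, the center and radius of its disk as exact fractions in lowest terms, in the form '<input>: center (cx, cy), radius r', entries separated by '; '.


equal: each reduces to s1: center (-1/2, -1/5), radius 1/120; s2: center (1/4, 0), radius 1/10; s3: center (-9/20, -9/40), radius 1/90


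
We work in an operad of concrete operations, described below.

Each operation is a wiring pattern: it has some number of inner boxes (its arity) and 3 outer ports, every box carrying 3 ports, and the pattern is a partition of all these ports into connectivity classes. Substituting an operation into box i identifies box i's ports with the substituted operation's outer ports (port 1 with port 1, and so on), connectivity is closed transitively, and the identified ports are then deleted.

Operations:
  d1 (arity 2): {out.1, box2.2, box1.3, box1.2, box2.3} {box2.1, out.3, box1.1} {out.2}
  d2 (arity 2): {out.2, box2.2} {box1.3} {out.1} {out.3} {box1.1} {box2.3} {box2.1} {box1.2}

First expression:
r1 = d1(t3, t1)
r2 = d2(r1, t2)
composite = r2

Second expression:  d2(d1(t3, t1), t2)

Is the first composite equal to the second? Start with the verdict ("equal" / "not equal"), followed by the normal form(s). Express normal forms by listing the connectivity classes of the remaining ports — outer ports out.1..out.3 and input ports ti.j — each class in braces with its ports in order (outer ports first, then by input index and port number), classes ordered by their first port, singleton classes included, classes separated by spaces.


equal; both compose to {out.1} {out.2, t2.2} {out.3} {t1.1, t3.1} {t1.2, t1.3, t3.2, t3.3} {t2.1} {t2.3}


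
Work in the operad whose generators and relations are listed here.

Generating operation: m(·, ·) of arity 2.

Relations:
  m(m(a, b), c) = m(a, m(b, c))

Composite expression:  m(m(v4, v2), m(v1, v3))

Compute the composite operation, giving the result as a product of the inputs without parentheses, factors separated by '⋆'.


Key point: m is associative — brackets drop, the v-order remains.
m(v4, v2) linearizes to v4 ⋆ v2
m(v1, v3) linearizes to v1 ⋆ v3
m(m(v4, v2), m(v1, v3)) linearizes to v4 ⋆ v2 ⋆ v1 ⋆ v3

v4 ⋆ v2 ⋆ v1 ⋆ v3


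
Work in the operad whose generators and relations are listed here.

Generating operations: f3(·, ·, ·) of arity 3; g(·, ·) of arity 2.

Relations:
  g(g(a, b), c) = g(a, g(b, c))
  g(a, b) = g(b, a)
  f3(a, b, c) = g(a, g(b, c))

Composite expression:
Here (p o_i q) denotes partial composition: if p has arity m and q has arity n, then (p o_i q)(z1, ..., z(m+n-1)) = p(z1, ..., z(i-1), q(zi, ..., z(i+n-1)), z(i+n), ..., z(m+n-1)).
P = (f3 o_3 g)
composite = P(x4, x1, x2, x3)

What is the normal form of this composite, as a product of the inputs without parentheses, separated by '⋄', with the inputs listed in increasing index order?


Any arrangement under f3 is one operation, so sort the x-inputs.
g(x2, x3) unparenthesizes to x2 ⋄ x3
f3(x4, x1, g(x2, x3)) unparenthesizes to x4 ⋄ x1 ⋄ x2 ⋄ x3
rearranged into index order: x1 ⋄ x2 ⋄ x3 ⋄ x4

x1 ⋄ x2 ⋄ x3 ⋄ x4


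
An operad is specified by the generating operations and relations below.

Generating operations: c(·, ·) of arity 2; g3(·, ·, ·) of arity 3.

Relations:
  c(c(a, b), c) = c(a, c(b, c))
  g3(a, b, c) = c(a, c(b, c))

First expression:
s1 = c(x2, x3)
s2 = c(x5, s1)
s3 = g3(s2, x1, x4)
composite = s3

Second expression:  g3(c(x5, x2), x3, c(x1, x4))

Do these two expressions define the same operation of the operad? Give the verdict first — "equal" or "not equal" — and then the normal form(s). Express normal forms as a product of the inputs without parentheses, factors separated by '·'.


Normal form of the first expression: x5 · x2 · x3 · x1 · x4
Normal form of the second expression: x5 · x2 · x3 · x1 · x4
The forms coincide; equal.

equal; the common form is x5 · x2 · x3 · x1 · x4


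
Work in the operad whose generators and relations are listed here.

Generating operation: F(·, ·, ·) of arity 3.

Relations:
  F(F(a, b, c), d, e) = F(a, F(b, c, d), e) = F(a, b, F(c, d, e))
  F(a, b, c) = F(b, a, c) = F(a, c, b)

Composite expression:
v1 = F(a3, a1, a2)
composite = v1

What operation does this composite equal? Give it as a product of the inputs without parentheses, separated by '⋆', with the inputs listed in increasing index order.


a1 ⋆ a2 ⋆ a3

Shape and order are irrelevant to F; the a-input set decides.
F(a3, a1, a2) reduces to a3 ⋆ a1 ⋆ a2
putting the inputs in ascending order: a1 ⋆ a2 ⋆ a3


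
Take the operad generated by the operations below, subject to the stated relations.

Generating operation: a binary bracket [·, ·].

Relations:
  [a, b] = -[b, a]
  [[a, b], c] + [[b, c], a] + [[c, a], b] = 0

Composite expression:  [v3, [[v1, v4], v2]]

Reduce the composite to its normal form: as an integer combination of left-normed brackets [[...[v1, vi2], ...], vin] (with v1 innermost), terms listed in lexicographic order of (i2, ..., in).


-[[[v1, v4], v2], v3]


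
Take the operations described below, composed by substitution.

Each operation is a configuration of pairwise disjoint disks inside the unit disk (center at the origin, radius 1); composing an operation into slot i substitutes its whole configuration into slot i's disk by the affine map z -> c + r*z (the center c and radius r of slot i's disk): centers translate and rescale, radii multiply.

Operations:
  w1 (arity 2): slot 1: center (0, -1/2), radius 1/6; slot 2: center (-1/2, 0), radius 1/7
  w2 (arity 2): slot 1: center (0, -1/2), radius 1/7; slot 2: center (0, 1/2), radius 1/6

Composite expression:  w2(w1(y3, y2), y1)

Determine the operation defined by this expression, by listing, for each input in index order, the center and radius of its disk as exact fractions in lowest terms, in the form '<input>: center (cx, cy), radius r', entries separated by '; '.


y1: center (0, 1/2), radius 1/6; y2: center (-1/14, -1/2), radius 1/49; y3: center (0, -4/7), radius 1/42

Each y-disk chains the slot maps above it in w2; radii multiply.
y3 passes through 2 substitutions, ending at center (0, -4/7), radius 1/42
y2 passes through 2 substitutions, ending at center (-1/14, -1/2), radius 1/49
y1 passes through 1 substitution, ending at center (0, 1/2), radius 1/6


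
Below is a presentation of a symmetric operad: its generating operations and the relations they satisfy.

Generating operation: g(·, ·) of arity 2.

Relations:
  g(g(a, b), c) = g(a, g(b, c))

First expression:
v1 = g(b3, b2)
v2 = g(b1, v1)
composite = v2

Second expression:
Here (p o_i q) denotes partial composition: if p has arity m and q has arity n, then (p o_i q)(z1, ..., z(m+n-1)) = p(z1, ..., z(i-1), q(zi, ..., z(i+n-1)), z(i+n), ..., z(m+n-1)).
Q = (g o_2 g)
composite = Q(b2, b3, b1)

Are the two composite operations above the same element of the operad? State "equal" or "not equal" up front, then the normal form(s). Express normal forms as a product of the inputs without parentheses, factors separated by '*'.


Normal form of the first expression: b1 * b3 * b2
Normal form of the second expression: b2 * b3 * b1
Different reductions; not equal.

not equal — first b1 * b3 * b2, second b2 * b3 * b1


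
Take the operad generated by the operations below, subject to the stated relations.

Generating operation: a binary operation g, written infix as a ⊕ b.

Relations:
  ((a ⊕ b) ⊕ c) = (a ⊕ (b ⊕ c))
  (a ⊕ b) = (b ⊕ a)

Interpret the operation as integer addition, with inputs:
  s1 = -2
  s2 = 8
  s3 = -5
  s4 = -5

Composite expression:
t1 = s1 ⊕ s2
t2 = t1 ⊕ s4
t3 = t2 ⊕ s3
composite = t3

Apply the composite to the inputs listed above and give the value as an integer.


-4

(s1 ⊕ s2) = 6
((s1 ⊕ s2) ⊕ s4) = 1
(((s1 ⊕ s2) ⊕ s4) ⊕ s3) = -4


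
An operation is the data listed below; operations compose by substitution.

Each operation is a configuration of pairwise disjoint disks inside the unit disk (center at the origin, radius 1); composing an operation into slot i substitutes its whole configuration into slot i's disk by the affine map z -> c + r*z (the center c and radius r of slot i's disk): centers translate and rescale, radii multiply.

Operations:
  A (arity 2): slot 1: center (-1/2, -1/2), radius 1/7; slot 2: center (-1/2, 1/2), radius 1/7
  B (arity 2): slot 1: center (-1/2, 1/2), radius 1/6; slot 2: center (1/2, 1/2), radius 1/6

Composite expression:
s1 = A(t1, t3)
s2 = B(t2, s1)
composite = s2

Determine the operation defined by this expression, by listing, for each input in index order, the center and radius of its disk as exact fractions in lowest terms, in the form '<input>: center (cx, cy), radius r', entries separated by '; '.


t1: center (5/12, 5/12), radius 1/42; t2: center (-1/2, 1/2), radius 1/6; t3: center (5/12, 7/12), radius 1/42

Affine substitution under B: radii multiply and t-centers shift.
for t2, the 1-step affine chain lands on center (-1/2, 1/2), radius 1/6
for t1, the 2-step affine chain lands on center (5/12, 5/12), radius 1/42
for t3, the 2-step affine chain lands on center (5/12, 7/12), radius 1/42


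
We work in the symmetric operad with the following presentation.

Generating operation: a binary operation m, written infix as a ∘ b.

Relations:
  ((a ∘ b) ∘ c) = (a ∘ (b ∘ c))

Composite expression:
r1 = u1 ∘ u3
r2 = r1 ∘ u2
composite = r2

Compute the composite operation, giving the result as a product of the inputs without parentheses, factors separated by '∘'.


All parenthesizations of m agree; list the u-inputs left to right.
(u1 ∘ u3) flattens to u1 ∘ u3
((u1 ∘ u3) ∘ u2) flattens to u1 ∘ u3 ∘ u2

u1 ∘ u3 ∘ u2


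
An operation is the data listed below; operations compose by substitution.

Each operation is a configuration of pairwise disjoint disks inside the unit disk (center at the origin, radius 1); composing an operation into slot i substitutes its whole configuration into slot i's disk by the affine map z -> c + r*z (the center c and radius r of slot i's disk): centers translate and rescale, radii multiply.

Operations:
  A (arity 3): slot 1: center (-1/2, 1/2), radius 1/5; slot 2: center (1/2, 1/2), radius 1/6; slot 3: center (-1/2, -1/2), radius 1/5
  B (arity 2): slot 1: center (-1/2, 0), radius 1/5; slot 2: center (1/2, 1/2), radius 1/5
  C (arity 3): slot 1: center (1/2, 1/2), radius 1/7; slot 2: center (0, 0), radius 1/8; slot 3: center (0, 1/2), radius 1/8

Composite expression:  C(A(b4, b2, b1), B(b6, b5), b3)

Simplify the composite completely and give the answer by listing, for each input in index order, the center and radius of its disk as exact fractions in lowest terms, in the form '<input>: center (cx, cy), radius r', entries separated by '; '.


Affine substitution under C: radii multiply and b-centers shift.
input b4: composing its 2 substitution steps yields center (3/7, 4/7), radius 1/35
input b2: composing its 2 substitution steps yields center (4/7, 4/7), radius 1/42
input b1: composing its 2 substitution steps yields center (3/7, 3/7), radius 1/35
input b6: composing its 2 substitution steps yields center (-1/16, 0), radius 1/40
input b5: composing its 2 substitution steps yields center (1/16, 1/16), radius 1/40
input b3: composing its 1 substitution step yields center (0, 1/2), radius 1/8

b1: center (3/7, 3/7), radius 1/35; b2: center (4/7, 4/7), radius 1/42; b3: center (0, 1/2), radius 1/8; b4: center (3/7, 4/7), radius 1/35; b5: center (1/16, 1/16), radius 1/40; b6: center (-1/16, 0), radius 1/40


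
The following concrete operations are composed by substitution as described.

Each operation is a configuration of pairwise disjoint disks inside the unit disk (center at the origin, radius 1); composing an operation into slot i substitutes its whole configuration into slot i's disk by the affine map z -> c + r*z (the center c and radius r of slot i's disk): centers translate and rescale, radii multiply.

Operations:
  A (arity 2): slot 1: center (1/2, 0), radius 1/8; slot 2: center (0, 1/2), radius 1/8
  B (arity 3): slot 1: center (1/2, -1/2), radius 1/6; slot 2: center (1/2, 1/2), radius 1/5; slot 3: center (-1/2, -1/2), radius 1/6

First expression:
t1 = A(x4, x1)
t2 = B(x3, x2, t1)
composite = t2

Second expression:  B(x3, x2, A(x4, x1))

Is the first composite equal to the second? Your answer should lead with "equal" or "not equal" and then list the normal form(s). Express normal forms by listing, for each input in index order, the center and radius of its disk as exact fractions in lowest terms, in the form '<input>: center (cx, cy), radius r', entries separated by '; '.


equal; the common form is x1: center (-1/2, -5/12), radius 1/48; x2: center (1/2, 1/2), radius 1/5; x3: center (1/2, -1/2), radius 1/6; x4: center (-5/12, -1/2), radius 1/48

Normal form of the first expression: x1: center (-1/2, -5/12), radius 1/48; x2: center (1/2, 1/2), radius 1/5; x3: center (1/2, -1/2), radius 1/6; x4: center (-5/12, -1/2), radius 1/48
Normal form of the second expression: x1: center (-1/2, -5/12), radius 1/48; x2: center (1/2, 1/2), radius 1/5; x3: center (1/2, -1/2), radius 1/6; x4: center (-5/12, -1/2), radius 1/48
Both agree, so they are equal.


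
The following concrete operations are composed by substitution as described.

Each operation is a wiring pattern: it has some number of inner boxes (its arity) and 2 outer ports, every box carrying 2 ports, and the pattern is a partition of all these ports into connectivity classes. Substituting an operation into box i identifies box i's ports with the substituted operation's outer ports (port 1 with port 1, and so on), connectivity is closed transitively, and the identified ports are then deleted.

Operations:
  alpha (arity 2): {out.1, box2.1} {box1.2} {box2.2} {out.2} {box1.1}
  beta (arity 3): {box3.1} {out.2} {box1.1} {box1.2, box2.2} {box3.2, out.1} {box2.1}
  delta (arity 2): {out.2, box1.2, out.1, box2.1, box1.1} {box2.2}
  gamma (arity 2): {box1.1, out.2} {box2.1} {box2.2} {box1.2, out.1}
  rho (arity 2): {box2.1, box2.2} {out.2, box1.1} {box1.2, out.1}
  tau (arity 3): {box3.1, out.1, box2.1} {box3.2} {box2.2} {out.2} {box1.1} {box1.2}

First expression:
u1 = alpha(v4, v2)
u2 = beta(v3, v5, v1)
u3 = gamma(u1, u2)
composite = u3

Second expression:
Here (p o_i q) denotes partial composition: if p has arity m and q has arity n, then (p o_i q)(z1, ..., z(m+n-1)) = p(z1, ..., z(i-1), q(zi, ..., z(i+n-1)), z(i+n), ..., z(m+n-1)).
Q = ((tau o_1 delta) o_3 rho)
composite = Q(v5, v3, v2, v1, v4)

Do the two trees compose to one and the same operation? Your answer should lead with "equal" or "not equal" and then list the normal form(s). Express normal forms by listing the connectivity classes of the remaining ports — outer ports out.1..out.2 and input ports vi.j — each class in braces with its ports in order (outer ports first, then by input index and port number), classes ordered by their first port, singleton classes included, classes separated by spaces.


not equal — first {out.1} {out.2, v2.1} {v1.1} {v1.2} {v2.2} {v3.1} {v3.2, v5.2} {v4.1} {v4.2} {v5.1}, second {out.1, v2.2, v4.1} {out.2} {v1.1, v1.2} {v2.1} {v3.1, v5.1, v5.2} {v3.2} {v4.2}

The first expression reduces to {out.1} {out.2, v2.1} {v1.1} {v1.2} {v2.2} {v3.1} {v3.2, v5.2} {v4.1} {v4.2} {v5.1}
The second expression reduces to {out.1, v2.2, v4.1} {out.2} {v1.1, v1.2} {v2.1} {v3.1, v5.1, v5.2} {v3.2} {v4.2}
The normal forms differ: not equal.


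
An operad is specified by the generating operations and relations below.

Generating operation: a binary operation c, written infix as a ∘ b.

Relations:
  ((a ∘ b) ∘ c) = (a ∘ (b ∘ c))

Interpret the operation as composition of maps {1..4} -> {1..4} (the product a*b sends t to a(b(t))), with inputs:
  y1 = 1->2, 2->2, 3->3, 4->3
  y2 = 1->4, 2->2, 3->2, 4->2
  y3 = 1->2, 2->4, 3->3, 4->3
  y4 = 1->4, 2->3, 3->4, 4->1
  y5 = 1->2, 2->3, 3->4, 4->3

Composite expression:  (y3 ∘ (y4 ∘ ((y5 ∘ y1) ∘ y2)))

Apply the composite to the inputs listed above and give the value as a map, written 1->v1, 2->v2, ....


1->2, 2->3, 3->3, 4->3

(y5 ∘ y1) = 1->3, 2->3, 3->4, 4->4
((y5 ∘ y1) ∘ y2) = 1->4, 2->3, 3->3, 4->3
(y4 ∘ ((y5 ∘ y1) ∘ y2)) = 1->1, 2->4, 3->4, 4->4
(y3 ∘ (y4 ∘ ((y5 ∘ y1) ∘ y2))) = 1->2, 2->3, 3->3, 4->3


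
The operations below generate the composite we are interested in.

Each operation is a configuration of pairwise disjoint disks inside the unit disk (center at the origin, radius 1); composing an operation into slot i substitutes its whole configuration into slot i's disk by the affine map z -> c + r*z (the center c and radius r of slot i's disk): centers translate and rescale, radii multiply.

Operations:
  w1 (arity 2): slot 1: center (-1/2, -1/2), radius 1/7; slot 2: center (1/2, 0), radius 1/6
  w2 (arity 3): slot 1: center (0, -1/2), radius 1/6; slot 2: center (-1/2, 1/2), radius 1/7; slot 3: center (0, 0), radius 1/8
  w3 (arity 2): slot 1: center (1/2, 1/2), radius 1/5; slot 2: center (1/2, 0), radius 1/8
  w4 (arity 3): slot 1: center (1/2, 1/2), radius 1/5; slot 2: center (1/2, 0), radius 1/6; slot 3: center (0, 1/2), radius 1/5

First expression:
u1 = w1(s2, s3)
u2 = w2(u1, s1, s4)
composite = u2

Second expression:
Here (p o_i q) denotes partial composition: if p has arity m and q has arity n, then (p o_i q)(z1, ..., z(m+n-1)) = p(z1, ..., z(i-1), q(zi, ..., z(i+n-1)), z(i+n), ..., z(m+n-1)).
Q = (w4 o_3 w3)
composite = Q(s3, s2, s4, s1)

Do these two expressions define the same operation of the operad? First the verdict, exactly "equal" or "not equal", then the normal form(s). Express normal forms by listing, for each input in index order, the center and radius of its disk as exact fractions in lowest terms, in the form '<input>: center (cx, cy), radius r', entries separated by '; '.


not equal; the first gives s1: center (-1/2, 1/2), radius 1/7; s2: center (-1/12, -7/12), radius 1/42; s3: center (1/12, -1/2), radius 1/36; s4: center (0, 0), radius 1/8 and the second s1: center (1/10, 1/2), radius 1/40; s2: center (1/2, 0), radius 1/6; s3: center (1/2, 1/2), radius 1/5; s4: center (1/10, 3/5), radius 1/25


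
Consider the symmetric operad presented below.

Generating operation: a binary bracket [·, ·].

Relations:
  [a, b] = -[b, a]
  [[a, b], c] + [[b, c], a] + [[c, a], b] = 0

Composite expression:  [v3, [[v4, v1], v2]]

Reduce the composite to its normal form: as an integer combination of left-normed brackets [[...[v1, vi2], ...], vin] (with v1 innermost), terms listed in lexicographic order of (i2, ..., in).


Antisymmetry and Jacobi reduce to v1-anchored left-normed brackets.
Composite bracket: [v3, [[v4, v1], v2]]
Applying ab - ba throughout gives 8 signed words (2^3 = 8).
Collect the words opening with v1:
  the word v1v4v2v3 carries sign +1 and contributes +[[[v1, v4], v2], v3]

[[[v1, v4], v2], v3]


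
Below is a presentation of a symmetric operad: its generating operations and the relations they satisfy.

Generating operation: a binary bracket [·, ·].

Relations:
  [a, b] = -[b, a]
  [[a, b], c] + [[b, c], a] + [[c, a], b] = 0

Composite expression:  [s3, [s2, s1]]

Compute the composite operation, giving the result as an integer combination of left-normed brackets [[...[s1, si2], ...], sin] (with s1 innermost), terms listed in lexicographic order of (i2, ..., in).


[[s1, s2], s3]

Skip Jacobi rewriting: expand, keep s1-initial words, read off terms.
Composite bracket: [s3, [s2, s1]]
Applying ab - ba throughout gives 4 signed words (2^2 = 4).
Collect the words opening with s1:
  s1s2s3 (sign +1) contributes +[[s1, s2], s3]


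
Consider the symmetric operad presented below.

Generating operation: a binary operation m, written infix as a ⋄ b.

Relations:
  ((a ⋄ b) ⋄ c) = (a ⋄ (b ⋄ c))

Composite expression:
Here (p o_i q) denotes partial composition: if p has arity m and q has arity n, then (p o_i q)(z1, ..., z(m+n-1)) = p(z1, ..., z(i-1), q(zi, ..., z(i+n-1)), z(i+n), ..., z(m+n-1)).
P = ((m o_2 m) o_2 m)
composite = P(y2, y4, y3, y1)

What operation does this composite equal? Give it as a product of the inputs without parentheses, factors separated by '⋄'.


y2 ⋄ y4 ⋄ y3 ⋄ y1
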